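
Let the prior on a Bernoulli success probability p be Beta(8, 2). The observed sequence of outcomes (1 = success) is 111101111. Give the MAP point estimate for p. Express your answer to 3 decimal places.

p̂_MAP = 0.882

Prior: Beta(8, 2).
Data: 8 successes in 9 trials (from the sequence). The binomial likelihood contributes p^8(1−p)^1, so the posterior is Beta(8+8, 2+1) = Beta(16, 3).
For Beta(a, b) with a, b > 1 the mode is (a−1)/(a+b−2) = 15/17 ≈ 0.882.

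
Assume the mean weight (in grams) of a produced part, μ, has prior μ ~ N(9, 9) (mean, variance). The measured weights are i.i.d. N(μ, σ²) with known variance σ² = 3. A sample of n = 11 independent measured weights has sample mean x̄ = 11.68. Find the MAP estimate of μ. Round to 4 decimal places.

μ̂_MAP = 11.6012

n = 11, x̄ = 11.68.
For a Normal prior and Normal likelihood with known variance, the posterior is Normal; its mode equals its mean, the precision-weighted average.
Prior precision 1/σ₀² = 1/9; data precision n/σ² = 11/3.
μ̂ = ((1/9)·9 + (11/3)·11.68) / (1/9 + 11/3) = (3287/75)/(34/9) = 9861/850 ≈ 11.6012.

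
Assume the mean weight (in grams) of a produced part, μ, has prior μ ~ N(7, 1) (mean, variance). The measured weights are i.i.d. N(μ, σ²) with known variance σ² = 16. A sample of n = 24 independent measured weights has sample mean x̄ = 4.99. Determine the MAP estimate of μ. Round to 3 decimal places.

n = 24, x̄ = 4.99.
For a Normal prior and Normal likelihood with known variance, the posterior is Normal; its mode equals its mean, the precision-weighted average.
Prior precision 1/σ₀² = 1/1 = 1; data precision n/σ² = 24/16 = 1.5.
μ̂ = (1·7 + 1.5·4.99) / (1 + 1.5) = 14.485/2.5 = 5.794.

μ̂_MAP = 5.794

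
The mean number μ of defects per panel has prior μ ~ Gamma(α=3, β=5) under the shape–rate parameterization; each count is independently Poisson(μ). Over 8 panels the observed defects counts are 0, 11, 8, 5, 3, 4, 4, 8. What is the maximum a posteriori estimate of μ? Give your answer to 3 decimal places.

μ̂_MAP = 3.462

Σxᵢ = 0+11+8+5+3+4+4+8 = 43, with n = 8.
Posterior ∝ μ^2e^(−5μ) · μ^43e^(−8μ) = μ^45e^(−13μ), i.e. Gamma(shape=46, rate=13).
The mode of a Gamma(a, b) with a ≥ 1 (shape–rate) is (a−1)/b = 45/13 ≈ 3.462.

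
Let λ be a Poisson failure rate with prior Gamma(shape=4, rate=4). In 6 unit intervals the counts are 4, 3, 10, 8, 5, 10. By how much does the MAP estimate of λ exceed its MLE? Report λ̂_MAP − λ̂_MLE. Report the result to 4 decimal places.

MAP − MLE = -2.3667

Σxᵢ = 40. Posterior is Gamma(44, 10); MAP = (44−1)/10 = 43/10 ≈ 4.30000.
MLE = x̄ = 40/6 ≈ 6.66667.
Difference = 43/10 − 40/6 = -71/30 ≈ -2.3667.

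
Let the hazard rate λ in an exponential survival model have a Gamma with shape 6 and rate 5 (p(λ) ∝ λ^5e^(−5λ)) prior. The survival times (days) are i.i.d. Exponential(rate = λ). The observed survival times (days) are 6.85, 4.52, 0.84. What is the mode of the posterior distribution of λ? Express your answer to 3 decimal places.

The Exponential(rate=λ) likelihood is ∝ λ^n e^(−λΣtᵢ). Here n = 3 and Σtᵢ = 6.85 + 4.52 + 0.84 = 12.21.
Posterior ∝ λ^5e^(−5λ) · λ^3e^(−12.21λ) = λ^8e^(−17.21λ), i.e. Gamma(9, 17.21).
Mode = (a−1)/b = 8/17.21 ≈ 0.465.

λ̂_MAP = 0.465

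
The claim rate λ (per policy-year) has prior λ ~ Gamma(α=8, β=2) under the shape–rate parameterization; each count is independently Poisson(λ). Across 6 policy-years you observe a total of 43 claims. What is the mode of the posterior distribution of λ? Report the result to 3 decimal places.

Σxᵢ = 43, n = 6.
Posterior ∝ λ^7e^(−2λ) · λ^43e^(−6λ) = λ^50e^(−8λ), i.e. Gamma(shape=51, rate=8).
The mode of a Gamma(a, b) with a ≥ 1 (shape–rate) is (a−1)/b = 50/8 ≈ 6.250.

λ̂_MAP = 6.250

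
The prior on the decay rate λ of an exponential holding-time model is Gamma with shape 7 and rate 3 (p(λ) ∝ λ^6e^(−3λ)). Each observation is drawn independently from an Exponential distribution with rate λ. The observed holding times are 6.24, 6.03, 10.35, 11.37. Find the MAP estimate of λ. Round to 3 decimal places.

The Exponential(rate=λ) likelihood is ∝ λ^n e^(−λΣtᵢ). Here n = 4 and Σtᵢ = 6.24 + 6.03 + 10.35 + 11.37 = 33.99.
Posterior ∝ λ^6e^(−3λ) · λ^4e^(−33.99λ) = λ^10e^(−36.99λ), i.e. Gamma(11, 36.99).
Mode = (a−1)/b = 10/36.99 ≈ 0.270.

λ̂_MAP = 0.270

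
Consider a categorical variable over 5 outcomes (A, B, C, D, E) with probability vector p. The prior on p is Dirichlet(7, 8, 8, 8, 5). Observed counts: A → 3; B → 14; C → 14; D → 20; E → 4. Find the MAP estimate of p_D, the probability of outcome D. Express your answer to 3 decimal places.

MAP estimate of p_D = 0.314

The posterior is Dirichlet(αᵢ + nᵢ) = Dirichlet(10, 22, 22, 28, 9).
For a Dirichlet(a₁,…,a_K) with all aᵢ > 1, the mode has j-th component (aⱼ − 1)/(Σaᵢ − K).
Here Σaᵢ = 91 and K = 5, so p_D = (28 − 1)/(91 − 5) = 27/86 ≈ 0.314.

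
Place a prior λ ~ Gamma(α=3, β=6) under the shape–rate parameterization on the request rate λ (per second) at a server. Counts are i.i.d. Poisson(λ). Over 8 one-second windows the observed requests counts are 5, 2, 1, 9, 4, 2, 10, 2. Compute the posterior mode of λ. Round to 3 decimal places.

λ̂_MAP = 2.643

Σxᵢ = 5+2+1+9+4+2+10+2 = 35, with n = 8.
Posterior ∝ λ^2e^(−6λ) · λ^35e^(−8λ) = λ^37e^(−14λ), i.e. Gamma(shape=38, rate=14).
The mode of a Gamma(a, b) with a ≥ 1 (shape–rate) is (a−1)/b = 37/14 ≈ 2.643.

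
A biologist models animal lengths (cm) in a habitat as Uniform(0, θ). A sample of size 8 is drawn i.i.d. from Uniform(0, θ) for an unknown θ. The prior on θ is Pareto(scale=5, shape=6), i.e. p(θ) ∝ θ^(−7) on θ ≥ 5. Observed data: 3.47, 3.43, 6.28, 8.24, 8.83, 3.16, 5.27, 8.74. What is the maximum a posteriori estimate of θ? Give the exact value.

θ̂_MAP = 8.83

The Uniform(0, θ) likelihood is θ^(−n) for θ ≥ max(xᵢ), zero otherwise. Here max(xᵢ) = 8.83.
Posterior ∝ θ^(−7) · θ^(−8) = θ^(−15) on θ ≥ max(5, 8.83) = 8.83.
This density is strictly decreasing in θ, so the posterior mode lies at the lower boundary of the support.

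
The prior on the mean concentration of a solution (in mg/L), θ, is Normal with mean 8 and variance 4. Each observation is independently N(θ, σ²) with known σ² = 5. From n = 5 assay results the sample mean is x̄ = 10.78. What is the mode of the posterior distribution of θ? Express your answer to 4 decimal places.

θ̂_MAP = 10.2240

n = 5, x̄ = 10.78.
For a Normal prior and Normal likelihood with known variance, the posterior is Normal; its mode equals its mean, the precision-weighted average.
Prior precision 1/σ₀² = 1/4 = 0.25; data precision n/σ² = 5/5 = 1.
θ̂ = (0.25·8 + 1·10.78) / (0.25 + 1) = 12.78/1.25 = 10.2240.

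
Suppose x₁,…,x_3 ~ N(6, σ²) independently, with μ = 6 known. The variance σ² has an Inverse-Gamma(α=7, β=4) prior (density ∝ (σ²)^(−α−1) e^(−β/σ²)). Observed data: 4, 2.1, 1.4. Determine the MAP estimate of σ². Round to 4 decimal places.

σ̂²_MAP = 2.5458

Sum of squared deviations about the known mean: SS = (4−6)² + (2.1−6)² + (1.4−6)² = 40.37.
The Normal likelihood contributes (σ²)^(−n/2) exp(−SS/(2σ²)), so the posterior is Inverse-Gamma(α + n/2, β + SS/2) = Inverse-Gamma(8.5, 24.185).
The mode of Inverse-Gamma(a, b) is b/(a+1) = 24.185/9.5 ≈ 2.5458.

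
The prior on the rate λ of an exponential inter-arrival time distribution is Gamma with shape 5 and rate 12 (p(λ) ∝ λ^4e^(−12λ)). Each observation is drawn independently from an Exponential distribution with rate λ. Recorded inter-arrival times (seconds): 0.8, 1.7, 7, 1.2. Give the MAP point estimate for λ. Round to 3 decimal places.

The Exponential(rate=λ) likelihood is ∝ λ^n e^(−λΣtᵢ). Here n = 4 and Σtᵢ = 0.8 + 1.7 + 7 + 1.2 = 10.7.
Posterior ∝ λ^4e^(−12λ) · λ^4e^(−10.7λ) = λ^8e^(−22.7λ), i.e. Gamma(9, 22.7).
Mode = (a−1)/b = 8/22.7 ≈ 0.352.

λ̂_MAP = 0.352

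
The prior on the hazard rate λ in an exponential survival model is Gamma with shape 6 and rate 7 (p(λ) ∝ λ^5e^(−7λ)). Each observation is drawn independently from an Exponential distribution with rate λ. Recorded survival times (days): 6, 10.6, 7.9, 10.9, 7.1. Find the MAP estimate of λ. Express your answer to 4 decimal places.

The Exponential(rate=λ) likelihood is ∝ λ^n e^(−λΣtᵢ). Here n = 5 and Σtᵢ = 6 + 10.6 + 7.9 + 10.9 + 7.1 = 42.5.
Posterior ∝ λ^5e^(−7λ) · λ^5e^(−42.5λ) = λ^10e^(−49.5λ), i.e. Gamma(11, 49.5).
Mode = (a−1)/b = 10/49.5 ≈ 0.2020.

λ̂_MAP = 0.2020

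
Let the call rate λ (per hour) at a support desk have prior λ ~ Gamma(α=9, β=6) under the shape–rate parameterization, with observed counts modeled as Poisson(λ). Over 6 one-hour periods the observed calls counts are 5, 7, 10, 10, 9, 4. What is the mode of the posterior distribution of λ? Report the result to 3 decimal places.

λ̂_MAP = 4.417

Σxᵢ = 5+7+10+10+9+4 = 45, with n = 6.
Posterior ∝ λ^8e^(−6λ) · λ^45e^(−6λ) = λ^53e^(−12λ), i.e. Gamma(shape=54, rate=12).
The mode of a Gamma(a, b) with a ≥ 1 (shape–rate) is (a−1)/b = 53/12 ≈ 4.417.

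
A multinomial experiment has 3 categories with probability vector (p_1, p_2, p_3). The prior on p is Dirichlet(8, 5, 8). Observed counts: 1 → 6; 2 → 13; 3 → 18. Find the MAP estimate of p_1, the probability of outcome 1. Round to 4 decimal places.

The posterior is Dirichlet(αᵢ + nᵢ) = Dirichlet(14, 18, 26).
For a Dirichlet(a₁,…,a_K) with all aᵢ > 1, the mode has j-th component (aⱼ − 1)/(Σaᵢ − K).
Here Σaᵢ = 58 and K = 3, so p_1 = (14 − 1)/(58 − 3) = 13/55 ≈ 0.2364.

MAP estimate: 0.2364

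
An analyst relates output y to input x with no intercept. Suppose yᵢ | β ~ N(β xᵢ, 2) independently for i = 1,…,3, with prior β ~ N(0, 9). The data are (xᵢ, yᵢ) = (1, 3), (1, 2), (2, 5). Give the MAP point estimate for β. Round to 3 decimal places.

β̂_MAP = 2.411

log p(β | y) = −Σ(yᵢ − βxᵢ)²/(2·2) − β²/(2·9) + const.
Setting the derivative to zero: Σxᵢ(yᵢ − βxᵢ)/2 − β/9 = 0, so β = Σxᵢyᵢ / (Σxᵢ² + σ²/τ²).
Σxᵢyᵢ = 1·3 + 1·2 + 2·5 = 15; Σxᵢ² = 6; σ²/τ² = 2/9.
β̂_MAP = 15 / (6 + 2/9) = 15/(56/9) = 135/56 ≈ 2.411.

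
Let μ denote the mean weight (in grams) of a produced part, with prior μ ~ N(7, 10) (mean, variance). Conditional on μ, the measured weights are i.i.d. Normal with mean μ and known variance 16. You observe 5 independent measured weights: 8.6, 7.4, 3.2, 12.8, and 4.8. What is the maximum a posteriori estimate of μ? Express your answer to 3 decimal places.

μ̂_MAP = 7.273

n = 5; x̄ = (8.6 + 7.4 + 3.2 + 12.8 + 4.8)/5 = 36.8/5 = 7.36.
For a Normal prior and Normal likelihood with known variance, the posterior is Normal; its mode equals its mean, the precision-weighted average.
Prior precision 1/σ₀² = 1/10 = 0.1; data precision n/σ² = 5/16 = 0.3125.
μ̂ = (0.1·7 + 0.3125·7.36) / (0.1 + 0.3125) = 3/0.4125 = 80/11 ≈ 7.273.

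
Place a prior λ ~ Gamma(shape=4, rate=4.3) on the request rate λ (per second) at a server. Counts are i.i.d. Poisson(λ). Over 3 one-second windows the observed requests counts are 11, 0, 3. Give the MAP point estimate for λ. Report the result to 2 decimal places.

λ̂_MAP = 2.33

Σxᵢ = 11+0+3 = 14, with n = 3.
Posterior ∝ λ^3e^(−4.3λ) · λ^14e^(−3λ) = λ^17e^(−7.3λ), i.e. Gamma(shape=18, rate=7.3).
The mode of a Gamma(a, b) with a ≥ 1 (shape–rate) is (a−1)/b = 17/7.3 ≈ 2.33.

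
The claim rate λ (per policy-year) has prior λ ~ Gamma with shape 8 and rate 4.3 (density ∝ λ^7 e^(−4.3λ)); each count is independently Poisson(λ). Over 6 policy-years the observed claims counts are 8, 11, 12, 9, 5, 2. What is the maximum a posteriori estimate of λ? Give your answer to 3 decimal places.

Σxᵢ = 8+11+12+9+5+2 = 47, with n = 6.
Posterior ∝ λ^7e^(−4.3λ) · λ^47e^(−6λ) = λ^54e^(−10.3λ), i.e. Gamma(shape=55, rate=10.3).
The mode of a Gamma(a, b) with a ≥ 1 (shape–rate) is (a−1)/b = 54/10.3 ≈ 5.243.

λ̂_MAP = 5.243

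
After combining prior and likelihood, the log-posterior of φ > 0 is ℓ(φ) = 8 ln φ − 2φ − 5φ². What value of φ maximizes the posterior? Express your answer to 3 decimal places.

ℓ'(φ) = 8/φ − 2 − 10φ. Setting this to zero and multiplying by φ: 10φ² + 2φ − 8 = 0.
φ = (−2 + √(2² + 4·10·8)) / (2·10) = (−2 + √324) / 20 = (−2 + 18)/20 = 4/5.
ℓ''(φ) = −8/φ² − 10 < 0, confirming a maximum.

φ̂_MAP = 0.800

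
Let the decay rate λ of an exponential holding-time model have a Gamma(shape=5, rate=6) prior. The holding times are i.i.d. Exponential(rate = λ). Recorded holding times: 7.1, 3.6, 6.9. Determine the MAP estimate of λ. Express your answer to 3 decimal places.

The Exponential(rate=λ) likelihood is ∝ λ^n e^(−λΣtᵢ). Here n = 3 and Σtᵢ = 7.1 + 3.6 + 6.9 = 17.6.
Posterior ∝ λ^4e^(−6λ) · λ^3e^(−17.6λ) = λ^7e^(−23.6λ), i.e. Gamma(8, 23.6).
Mode = (a−1)/b = 7/23.6 ≈ 0.297.

λ̂_MAP = 0.297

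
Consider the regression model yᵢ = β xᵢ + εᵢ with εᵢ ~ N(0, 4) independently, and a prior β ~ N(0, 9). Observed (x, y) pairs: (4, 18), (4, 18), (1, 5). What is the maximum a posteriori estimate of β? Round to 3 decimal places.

log p(β | y) = −Σ(yᵢ − βxᵢ)²/(2·4) − β²/(2·9) + const.
Setting the derivative to zero: Σxᵢ(yᵢ − βxᵢ)/4 − β/9 = 0, so β = Σxᵢyᵢ / (Σxᵢ² + σ²/τ²).
Σxᵢyᵢ = 4·18 + 4·18 + 1·5 = 149; Σxᵢ² = 33; σ²/τ² = 4/9.
β̂_MAP = 149 / (33 + 4/9) = 149/(301/9) = 1341/301 ≈ 4.455.

β̂_MAP = 4.455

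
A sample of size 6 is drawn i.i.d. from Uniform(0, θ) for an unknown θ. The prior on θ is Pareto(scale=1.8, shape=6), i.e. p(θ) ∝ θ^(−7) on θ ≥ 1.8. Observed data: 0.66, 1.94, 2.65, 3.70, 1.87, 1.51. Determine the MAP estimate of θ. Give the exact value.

θ̂_MAP = 3.70

The Uniform(0, θ) likelihood is θ^(−n) for θ ≥ max(xᵢ), zero otherwise. Here max(xᵢ) = 3.70.
Posterior ∝ θ^(−7) · θ^(−6) = θ^(−13) on θ ≥ max(1.8, 3.70) = 3.70.
This density is strictly decreasing in θ, so the posterior mode lies at the lower boundary of the support.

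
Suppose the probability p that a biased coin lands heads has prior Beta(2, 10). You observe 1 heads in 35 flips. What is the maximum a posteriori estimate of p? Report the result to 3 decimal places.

Prior: Beta(2, 10).
Data: 1 success in 35 trials. The binomial likelihood contributes p(1−p)^34, so the posterior is Beta(2+1, 10+34) = Beta(3, 44).
For Beta(a, b) with a, b > 1 the mode is (a−1)/(a+b−2) = 2/45 ≈ 0.044.

p̂_MAP = 0.044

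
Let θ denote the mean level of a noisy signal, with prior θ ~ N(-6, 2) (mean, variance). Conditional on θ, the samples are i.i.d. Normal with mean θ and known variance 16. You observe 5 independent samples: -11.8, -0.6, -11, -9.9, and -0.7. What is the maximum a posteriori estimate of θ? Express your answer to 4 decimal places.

θ̂_MAP = -6.3077

n = 5; x̄ = ((-11.8) + (-0.6) + (-11) + (-9.9) + (-0.7))/5 = -34/5 = -6.8.
For a Normal prior and Normal likelihood with known variance, the posterior is Normal; its mode equals its mean, the precision-weighted average.
Prior precision 1/σ₀² = 1/2 = 0.5; data precision n/σ² = 5/16 = 0.3125.
θ̂ = (0.5·(-6) + 0.3125·(-6.8)) / (0.5 + 0.3125) = (-5.125)/0.8125 = -82/13 ≈ -6.3077.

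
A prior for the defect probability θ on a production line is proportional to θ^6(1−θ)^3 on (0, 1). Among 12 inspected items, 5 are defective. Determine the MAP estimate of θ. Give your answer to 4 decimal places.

θ̂_MAP = 0.5238

The prior density ∝ θ^6(1−θ)^3 is the kernel of Beta(7, 4).
Data: 5 successes in 12 trials. The binomial likelihood contributes θ^5(1−θ)^7, so the posterior is Beta(7+5, 4+7) = Beta(12, 11).
For Beta(a, b) with a, b > 1 the mode is (a−1)/(a+b−2) = 11/21 ≈ 0.5238.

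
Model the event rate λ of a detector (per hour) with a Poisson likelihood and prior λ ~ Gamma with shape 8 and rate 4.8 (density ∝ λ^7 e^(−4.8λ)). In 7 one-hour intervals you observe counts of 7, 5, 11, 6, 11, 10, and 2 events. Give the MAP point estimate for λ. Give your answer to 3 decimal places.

Σxᵢ = 7+5+11+6+11+10+2 = 52, with n = 7.
Posterior ∝ λ^7e^(−4.8λ) · λ^52e^(−7λ) = λ^59e^(−11.8λ), i.e. Gamma(shape=60, rate=11.8).
The mode of a Gamma(a, b) with a ≥ 1 (shape–rate) is (a−1)/b = 59/11.8 ≈ 5.000.

λ̂_MAP = 5.000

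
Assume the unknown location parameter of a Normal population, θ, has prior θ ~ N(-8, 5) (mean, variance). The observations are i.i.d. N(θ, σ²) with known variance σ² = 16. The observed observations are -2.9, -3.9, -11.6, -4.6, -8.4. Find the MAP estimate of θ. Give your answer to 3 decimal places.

n = 5; x̄ = ((-2.9) + (-3.9) + (-11.6) + (-4.6) + (-8.4))/5 = -31.4/5 = -6.28.
For a Normal prior and Normal likelihood with known variance, the posterior is Normal; its mode equals its mean, the precision-weighted average.
Prior precision 1/σ₀² = 1/5 = 0.2; data precision n/σ² = 5/16 = 0.3125.
θ̂ = (0.2·(-8) + 0.3125·(-6.28)) / (0.2 + 0.3125) = (-3.5625)/0.5125 = -285/41 ≈ -6.951.

θ̂_MAP = -6.951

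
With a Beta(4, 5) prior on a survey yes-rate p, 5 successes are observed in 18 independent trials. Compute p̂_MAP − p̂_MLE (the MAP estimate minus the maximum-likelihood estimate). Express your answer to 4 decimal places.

MAP − MLE = 0.0422

Posterior is Beta(9, 18); MAP = (9−1)/(27−2) = 8/25 ≈ 0.32000.
MLE ignores the prior: p̂_MLE = k/n = 5/18 ≈ 0.27778.
Difference = 8/25 − 5/18 = 19/450 ≈ 0.0422.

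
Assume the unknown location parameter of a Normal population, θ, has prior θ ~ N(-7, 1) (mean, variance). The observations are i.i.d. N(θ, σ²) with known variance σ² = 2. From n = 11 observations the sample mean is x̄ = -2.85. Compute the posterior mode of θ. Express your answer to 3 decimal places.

θ̂_MAP = -3.488

n = 11, x̄ = -2.85.
For a Normal prior and Normal likelihood with known variance, the posterior is Normal; its mode equals its mean, the precision-weighted average.
Prior precision 1/σ₀² = 1/1 = 1; data precision n/σ² = 11/2 = 5.5.
θ̂ = (1·(-7) + 5.5·(-2.85)) / (1 + 5.5) = (-22.675)/6.5 = -907/260 ≈ -3.488.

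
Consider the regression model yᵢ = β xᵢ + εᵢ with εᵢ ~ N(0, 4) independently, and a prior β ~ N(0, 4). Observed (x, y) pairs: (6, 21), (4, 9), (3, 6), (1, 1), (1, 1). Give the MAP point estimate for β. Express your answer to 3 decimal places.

β̂_MAP = 2.844

log p(β | y) = −Σ(yᵢ − βxᵢ)²/(2·4) − β²/(2·4) + const.
Setting the derivative to zero: Σxᵢ(yᵢ − βxᵢ)/4 − β/4 = 0, so β = Σxᵢyᵢ / (Σxᵢ² + σ²/τ²).
Σxᵢyᵢ = 6·21 + 4·9 + 3·6 + 1·1 + 1·1 = 182; Σxᵢ² = 63; σ²/τ² = 1.
β̂_MAP = 182 / (63 + 1) = 182/64 ≈ 2.844.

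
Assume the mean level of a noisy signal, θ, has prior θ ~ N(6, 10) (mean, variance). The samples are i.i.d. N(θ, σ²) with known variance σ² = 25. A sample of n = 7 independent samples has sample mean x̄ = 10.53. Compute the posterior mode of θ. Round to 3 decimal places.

θ̂_MAP = 9.338

n = 7, x̄ = 10.53.
For a Normal prior and Normal likelihood with known variance, the posterior is Normal; its mode equals its mean, the precision-weighted average.
Prior precision 1/σ₀² = 1/10 = 0.1; data precision n/σ² = 7/25 = 0.28.
θ̂ = (0.1·6 + 0.28·10.53) / (0.1 + 0.28) = 3.5484/0.38 = 8871/950 ≈ 9.338.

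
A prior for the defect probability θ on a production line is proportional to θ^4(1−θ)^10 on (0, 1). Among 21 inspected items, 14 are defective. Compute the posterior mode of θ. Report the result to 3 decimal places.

The prior density ∝ θ^4(1−θ)^10 is the kernel of Beta(5, 11).
Data: 14 successes in 21 trials. The binomial likelihood contributes θ^14(1−θ)^7, so the posterior is Beta(5+14, 11+7) = Beta(19, 18).
For Beta(a, b) with a, b > 1 the mode is (a−1)/(a+b−2) = 18/35 ≈ 0.514.

θ̂_MAP = 0.514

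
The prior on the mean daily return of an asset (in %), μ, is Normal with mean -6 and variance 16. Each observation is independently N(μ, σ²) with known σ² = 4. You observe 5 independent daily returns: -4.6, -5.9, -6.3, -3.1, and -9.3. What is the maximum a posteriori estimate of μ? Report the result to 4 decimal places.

μ̂_MAP = -5.8476

n = 5; x̄ = ((-4.6) + (-5.9) + (-6.3) + (-3.1) + (-9.3))/5 = -29.2/5 = -5.84.
For a Normal prior and Normal likelihood with known variance, the posterior is Normal; its mode equals its mean, the precision-weighted average.
Prior precision 1/σ₀² = 1/16 = 0.0625; data precision n/σ² = 5/4 = 1.25.
μ̂ = (0.0625·(-6) + 1.25·(-5.84)) / (0.0625 + 1.25) = (-7.675)/1.3125 = -614/105 ≈ -5.8476.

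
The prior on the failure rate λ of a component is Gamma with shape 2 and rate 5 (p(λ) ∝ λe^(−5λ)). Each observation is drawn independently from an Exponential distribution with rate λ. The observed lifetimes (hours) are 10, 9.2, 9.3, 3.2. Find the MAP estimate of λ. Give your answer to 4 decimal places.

λ̂_MAP = 0.1362

The Exponential(rate=λ) likelihood is ∝ λ^n e^(−λΣtᵢ). Here n = 4 and Σtᵢ = 10 + 9.2 + 9.3 + 3.2 = 31.7.
Posterior ∝ λe^(−5λ) · λ^4e^(−31.7λ) = λ^5e^(−36.7λ), i.e. Gamma(6, 36.7).
Mode = (a−1)/b = 5/36.7 ≈ 0.1362.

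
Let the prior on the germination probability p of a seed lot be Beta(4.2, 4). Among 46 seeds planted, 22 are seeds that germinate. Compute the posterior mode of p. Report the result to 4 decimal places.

Prior: Beta(4.2, 4).
Data: 22 successes in 46 trials. The binomial likelihood contributes p^22(1−p)^24, so the posterior is Beta(4.2+22, 4+24) = Beta(26.2, 28).
For Beta(a, b) with a, b > 1 the mode is (a−1)/(a+b−2) = 25.2/52.2 ≈ 0.4828.

p̂_MAP = 0.4828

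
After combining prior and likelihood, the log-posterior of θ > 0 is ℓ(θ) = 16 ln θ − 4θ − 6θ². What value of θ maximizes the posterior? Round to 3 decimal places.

ℓ'(θ) = 16/θ − 4 − 12θ. Setting this to zero and multiplying by θ: 12θ² + 4θ − 16 = 0.
θ = (−4 + √(4² + 4·12·16)) / (2·12) = (−4 + √784) / 24 = (−4 + 28)/24 = 1.
ℓ''(θ) = −16/θ² − 12 < 0, confirming a maximum.

θ̂_MAP = 1.000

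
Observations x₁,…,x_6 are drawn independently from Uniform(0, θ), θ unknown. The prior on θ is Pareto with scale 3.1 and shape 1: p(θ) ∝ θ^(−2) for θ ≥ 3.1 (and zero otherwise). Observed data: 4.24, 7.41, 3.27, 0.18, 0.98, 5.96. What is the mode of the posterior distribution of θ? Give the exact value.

The Uniform(0, θ) likelihood is θ^(−n) for θ ≥ max(xᵢ), zero otherwise. Here max(xᵢ) = 7.41.
Posterior ∝ θ^(−2) · θ^(−6) = θ^(−8) on θ ≥ max(3.1, 7.41) = 7.41.
This density is strictly decreasing in θ, so the posterior mode lies at the lower boundary of the support.

θ̂_MAP = 7.41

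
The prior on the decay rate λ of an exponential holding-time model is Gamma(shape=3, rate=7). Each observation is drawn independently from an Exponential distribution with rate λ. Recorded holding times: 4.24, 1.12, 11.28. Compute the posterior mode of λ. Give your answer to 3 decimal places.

The Exponential(rate=λ) likelihood is ∝ λ^n e^(−λΣtᵢ). Here n = 3 and Σtᵢ = 4.24 + 1.12 + 11.28 = 16.64.
Posterior ∝ λ^2e^(−7λ) · λ^3e^(−16.64λ) = λ^5e^(−23.64λ), i.e. Gamma(6, 23.64).
Mode = (a−1)/b = 5/23.64 ≈ 0.212.

λ̂_MAP = 0.212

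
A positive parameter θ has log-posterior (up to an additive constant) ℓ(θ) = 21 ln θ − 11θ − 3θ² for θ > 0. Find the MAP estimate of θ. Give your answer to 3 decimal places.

θ̂_MAP = 1.167

ℓ'(θ) = 21/θ − 11 − 6θ. Setting this to zero and multiplying by θ: 6θ² + 11θ − 21 = 0.
θ = (−11 + √(11² + 4·6·21)) / (2·6) = (−11 + √625) / 12 = (−11 + 25)/12 = 7/6.
ℓ''(θ) = −21/θ² − 6 < 0, confirming a maximum.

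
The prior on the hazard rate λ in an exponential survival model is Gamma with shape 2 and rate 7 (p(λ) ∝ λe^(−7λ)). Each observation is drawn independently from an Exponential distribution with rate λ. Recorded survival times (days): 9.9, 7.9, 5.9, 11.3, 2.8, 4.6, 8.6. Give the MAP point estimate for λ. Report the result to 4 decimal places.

λ̂_MAP = 0.1379

The Exponential(rate=λ) likelihood is ∝ λ^n e^(−λΣtᵢ). Here n = 7 and Σtᵢ = 9.9 + 7.9 + 5.9 + 11.3 + 2.8 + 4.6 + 8.6 = 51.
Posterior ∝ λe^(−7λ) · λ^7e^(−51λ) = λ^8e^(−58λ), i.e. Gamma(9, 58).
Mode = (a−1)/b = 8/58 ≈ 0.1379.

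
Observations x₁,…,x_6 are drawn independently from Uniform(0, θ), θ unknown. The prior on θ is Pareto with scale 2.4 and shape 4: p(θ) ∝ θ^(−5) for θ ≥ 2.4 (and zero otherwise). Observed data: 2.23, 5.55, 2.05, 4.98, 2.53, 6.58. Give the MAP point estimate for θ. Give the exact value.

The Uniform(0, θ) likelihood is θ^(−n) for θ ≥ max(xᵢ), zero otherwise. Here max(xᵢ) = 6.58.
Posterior ∝ θ^(−5) · θ^(−6) = θ^(−11) on θ ≥ max(2.4, 6.58) = 6.58.
This density is strictly decreasing in θ, so the posterior mode lies at the lower boundary of the support.

θ̂_MAP = 6.58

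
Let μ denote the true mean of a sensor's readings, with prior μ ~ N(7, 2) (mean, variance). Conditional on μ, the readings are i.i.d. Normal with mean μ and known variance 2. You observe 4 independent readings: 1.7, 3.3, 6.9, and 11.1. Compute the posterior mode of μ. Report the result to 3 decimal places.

n = 4; x̄ = (1.7 + 3.3 + 6.9 + 11.1)/4 = 23/4 = 5.75.
For a Normal prior and Normal likelihood with known variance, the posterior is Normal; its mode equals its mean, the precision-weighted average.
Prior precision 1/σ₀² = 1/2 = 0.5; data precision n/σ² = 4/2 = 2.
μ̂ = (0.5·7 + 2·5.75) / (0.5 + 2) = 15/2.5 = 6.000.

μ̂_MAP = 6.000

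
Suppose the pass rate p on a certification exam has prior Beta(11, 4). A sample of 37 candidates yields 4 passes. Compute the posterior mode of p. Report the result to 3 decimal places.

p̂_MAP = 0.280

Prior: Beta(11, 4).
Data: 4 successes in 37 trials. The binomial likelihood contributes p^4(1−p)^33, so the posterior is Beta(11+4, 4+33) = Beta(15, 37).
For Beta(a, b) with a, b > 1 the mode is (a−1)/(a+b−2) = 14/50 ≈ 0.280.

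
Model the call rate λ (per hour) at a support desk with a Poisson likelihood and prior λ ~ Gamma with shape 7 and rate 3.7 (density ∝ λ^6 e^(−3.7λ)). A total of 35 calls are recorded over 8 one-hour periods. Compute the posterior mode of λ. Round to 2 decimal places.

λ̂_MAP = 3.50

Σxᵢ = 35, n = 8.
Posterior ∝ λ^6e^(−3.7λ) · λ^35e^(−8λ) = λ^41e^(−11.7λ), i.e. Gamma(shape=42, rate=11.7).
The mode of a Gamma(a, b) with a ≥ 1 (shape–rate) is (a−1)/b = 41/11.7 ≈ 3.50.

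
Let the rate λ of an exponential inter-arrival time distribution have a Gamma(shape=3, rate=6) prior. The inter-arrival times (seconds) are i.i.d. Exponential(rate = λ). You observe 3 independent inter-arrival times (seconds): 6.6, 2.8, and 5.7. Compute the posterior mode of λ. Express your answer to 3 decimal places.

λ̂_MAP = 0.237

The Exponential(rate=λ) likelihood is ∝ λ^n e^(−λΣtᵢ). Here n = 3 and Σtᵢ = 6.6 + 2.8 + 5.7 = 15.1.
Posterior ∝ λ^2e^(−6λ) · λ^3e^(−15.1λ) = λ^5e^(−21.1λ), i.e. Gamma(6, 21.1).
Mode = (a−1)/b = 5/21.1 ≈ 0.237.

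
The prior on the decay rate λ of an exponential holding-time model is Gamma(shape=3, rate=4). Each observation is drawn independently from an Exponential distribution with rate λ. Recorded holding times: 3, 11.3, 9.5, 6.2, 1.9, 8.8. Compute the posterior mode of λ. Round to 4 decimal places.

λ̂_MAP = 0.1790

The Exponential(rate=λ) likelihood is ∝ λ^n e^(−λΣtᵢ). Here n = 6 and Σtᵢ = 3 + 11.3 + 9.5 + 6.2 + 1.9 + 8.8 = 40.7.
Posterior ∝ λ^2e^(−4λ) · λ^6e^(−40.7λ) = λ^8e^(−44.7λ), i.e. Gamma(9, 44.7).
Mode = (a−1)/b = 8/44.7 ≈ 0.1790.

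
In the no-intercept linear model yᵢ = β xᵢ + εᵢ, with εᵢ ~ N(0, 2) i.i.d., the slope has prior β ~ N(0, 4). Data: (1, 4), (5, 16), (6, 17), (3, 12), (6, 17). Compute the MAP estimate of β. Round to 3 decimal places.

β̂_MAP = 3.014

log p(β | y) = −Σ(yᵢ − βxᵢ)²/(2·2) − β²/(2·4) + const.
Setting the derivative to zero: Σxᵢ(yᵢ − βxᵢ)/2 − β/4 = 0, so β = Σxᵢyᵢ / (Σxᵢ² + σ²/τ²).
Σxᵢyᵢ = 1·4 + 5·16 + 6·17 + 3·12 + 6·17 = 324; Σxᵢ² = 107; σ²/τ² = 0.5.
β̂_MAP = 324 / (107 + 0.5) = 324/107.5 ≈ 3.014.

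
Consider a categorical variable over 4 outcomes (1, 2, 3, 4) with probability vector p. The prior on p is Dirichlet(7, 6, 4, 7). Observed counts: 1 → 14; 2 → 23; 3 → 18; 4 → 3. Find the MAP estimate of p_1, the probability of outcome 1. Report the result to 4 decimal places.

MAP estimate: 0.2564

The posterior is Dirichlet(αᵢ + nᵢ) = Dirichlet(21, 29, 22, 10).
For a Dirichlet(a₁,…,a_K) with all aᵢ > 1, the mode has j-th component (aⱼ − 1)/(Σaᵢ − K).
Here Σaᵢ = 82 and K = 4, so p_1 = (21 − 1)/(82 − 4) = 20/78 ≈ 0.2564.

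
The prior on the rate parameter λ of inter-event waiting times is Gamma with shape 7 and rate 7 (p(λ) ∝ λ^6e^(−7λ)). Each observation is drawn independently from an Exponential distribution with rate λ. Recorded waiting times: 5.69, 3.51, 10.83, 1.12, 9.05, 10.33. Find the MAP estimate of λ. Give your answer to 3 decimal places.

λ̂_MAP = 0.252

The Exponential(rate=λ) likelihood is ∝ λ^n e^(−λΣtᵢ). Here n = 6 and Σtᵢ = 5.69 + 3.51 + 10.83 + 1.12 + 9.05 + 10.33 = 40.53.
Posterior ∝ λ^6e^(−7λ) · λ^6e^(−40.53λ) = λ^12e^(−47.53λ), i.e. Gamma(13, 47.53).
Mode = (a−1)/b = 12/47.53 ≈ 0.252.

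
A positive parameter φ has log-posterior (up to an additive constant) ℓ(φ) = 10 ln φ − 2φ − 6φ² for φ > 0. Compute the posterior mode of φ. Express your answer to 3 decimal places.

φ̂_MAP = 0.833

ℓ'(φ) = 10/φ − 2 − 12φ. Setting this to zero and multiplying by φ: 12φ² + 2φ − 10 = 0.
φ = (−2 + √(2² + 4·12·10)) / (2·12) = (−2 + √484) / 24 = (−2 + 22)/24 = 5/6.
ℓ''(φ) = −10/φ² − 12 < 0, confirming a maximum.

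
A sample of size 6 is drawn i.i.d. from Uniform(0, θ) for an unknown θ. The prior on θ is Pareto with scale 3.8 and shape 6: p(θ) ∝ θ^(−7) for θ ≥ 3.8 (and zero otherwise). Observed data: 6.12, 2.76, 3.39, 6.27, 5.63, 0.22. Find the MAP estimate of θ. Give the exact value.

θ̂_MAP = 6.27

The Uniform(0, θ) likelihood is θ^(−n) for θ ≥ max(xᵢ), zero otherwise. Here max(xᵢ) = 6.27.
Posterior ∝ θ^(−7) · θ^(−6) = θ^(−13) on θ ≥ max(3.8, 6.27) = 6.27.
This density is strictly decreasing in θ, so the posterior mode lies at the lower boundary of the support.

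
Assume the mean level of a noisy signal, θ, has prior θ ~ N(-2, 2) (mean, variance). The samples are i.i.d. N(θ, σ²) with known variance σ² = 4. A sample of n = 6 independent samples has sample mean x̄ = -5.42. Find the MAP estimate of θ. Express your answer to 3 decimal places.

n = 6, x̄ = -5.42.
For a Normal prior and Normal likelihood with known variance, the posterior is Normal; its mode equals its mean, the precision-weighted average.
Prior precision 1/σ₀² = 1/2 = 0.5; data precision n/σ² = 6/4 = 1.5.
θ̂ = (0.5·(-2) + 1.5·(-5.42)) / (0.5 + 1.5) = (-9.13)/2 = -4.565.

θ̂_MAP = -4.565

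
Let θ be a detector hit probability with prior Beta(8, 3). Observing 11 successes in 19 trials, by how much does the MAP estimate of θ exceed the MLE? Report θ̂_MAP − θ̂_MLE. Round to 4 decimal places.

Posterior is Beta(19, 11); MAP = (19−1)/(30−2) = 18/28 ≈ 0.64286.
MLE ignores the prior: θ̂_MLE = k/n = 11/19 ≈ 0.57895.
Difference = 18/28 − 11/19 = 17/266 ≈ 0.0639.

MAP − MLE = 0.0639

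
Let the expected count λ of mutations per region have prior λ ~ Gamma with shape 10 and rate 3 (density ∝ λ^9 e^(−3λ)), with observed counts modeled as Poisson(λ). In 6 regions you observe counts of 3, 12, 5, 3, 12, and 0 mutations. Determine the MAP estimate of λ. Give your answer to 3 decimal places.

λ̂_MAP = 4.889

Σxᵢ = 3+12+5+3+12+0 = 35, with n = 6.
Posterior ∝ λ^9e^(−3λ) · λ^35e^(−6λ) = λ^44e^(−9λ), i.e. Gamma(shape=45, rate=9).
The mode of a Gamma(a, b) with a ≥ 1 (shape–rate) is (a−1)/b = 44/9 ≈ 4.889.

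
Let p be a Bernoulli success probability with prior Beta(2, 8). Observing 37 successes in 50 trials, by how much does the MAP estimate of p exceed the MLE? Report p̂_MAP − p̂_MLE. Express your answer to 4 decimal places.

Posterior is Beta(39, 21); MAP = (39−1)/(60−2) = 38/58 ≈ 0.65517.
MLE ignores the prior: p̂_MLE = k/n = 37/50 ≈ 0.74000.
Difference = 38/58 − 37/50 = -123/1450 ≈ -0.0848.

MAP − MLE = -0.0848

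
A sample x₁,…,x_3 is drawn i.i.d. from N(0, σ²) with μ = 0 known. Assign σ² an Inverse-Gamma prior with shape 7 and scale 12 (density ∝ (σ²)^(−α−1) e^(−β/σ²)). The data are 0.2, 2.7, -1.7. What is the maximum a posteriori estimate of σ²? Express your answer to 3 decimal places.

σ̂²_MAP = 1.801

Sum of squared deviations about the known mean: SS = (0.2−0)² + (2.7−0)² + (-1.7−0)² = 10.22.
The Normal likelihood contributes (σ²)^(−n/2) exp(−SS/(2σ²)), so the posterior is Inverse-Gamma(α + n/2, β + SS/2) = Inverse-Gamma(8.5, 17.11).
The mode of Inverse-Gamma(a, b) is b/(a+1) = 17.11/9.5 ≈ 1.801.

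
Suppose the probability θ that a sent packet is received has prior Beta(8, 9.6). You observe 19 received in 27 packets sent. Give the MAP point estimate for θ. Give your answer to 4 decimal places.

θ̂_MAP = 0.6103

Prior: Beta(8, 9.6).
Data: 19 successes in 27 trials. The binomial likelihood contributes θ^19(1−θ)^8, so the posterior is Beta(8+19, 9.6+8) = Beta(27, 17.6).
For Beta(a, b) with a, b > 1 the mode is (a−1)/(a+b−2) = 26/42.6 ≈ 0.6103.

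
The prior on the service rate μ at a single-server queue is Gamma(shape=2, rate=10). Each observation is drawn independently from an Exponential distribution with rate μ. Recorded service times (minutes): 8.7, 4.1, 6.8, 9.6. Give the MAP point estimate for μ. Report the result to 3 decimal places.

The Exponential(rate=μ) likelihood is ∝ μ^n e^(−μΣtᵢ). Here n = 4 and Σtᵢ = 8.7 + 4.1 + 6.8 + 9.6 = 29.2.
Posterior ∝ μe^(−10μ) · μ^4e^(−29.2μ) = μ^5e^(−39.2μ), i.e. Gamma(6, 39.2).
Mode = (a−1)/b = 5/39.2 ≈ 0.128.

μ̂_MAP = 0.128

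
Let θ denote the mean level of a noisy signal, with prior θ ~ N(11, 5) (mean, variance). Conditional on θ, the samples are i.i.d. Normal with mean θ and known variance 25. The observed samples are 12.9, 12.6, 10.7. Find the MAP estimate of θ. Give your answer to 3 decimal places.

θ̂_MAP = 11.400

n = 3; x̄ = (12.9 + 12.6 + 10.7)/3 = 36.2/3 = 181/15 ≈ 12.0667.
For a Normal prior and Normal likelihood with known variance, the posterior is Normal; its mode equals its mean, the precision-weighted average.
Prior precision 1/σ₀² = 1/5 = 0.2; data precision n/σ² = 3/25 = 0.12.
θ̂ = (0.2·11 + 0.12·(181/15)) / (0.2 + 0.12) = 3.648/0.32 = 11.400.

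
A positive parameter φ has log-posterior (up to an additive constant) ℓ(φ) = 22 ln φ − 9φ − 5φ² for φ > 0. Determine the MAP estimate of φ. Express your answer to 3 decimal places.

ℓ'(φ) = 22/φ − 9 − 10φ. Setting this to zero and multiplying by φ: 10φ² + 9φ − 22 = 0.
φ = (−9 + √(9² + 4·10·22)) / (2·10) = (−9 + √961) / 20 = (−9 + 31)/20 = 11/10.
ℓ''(φ) = −22/φ² − 10 < 0, confirming a maximum.

φ̂_MAP = 1.100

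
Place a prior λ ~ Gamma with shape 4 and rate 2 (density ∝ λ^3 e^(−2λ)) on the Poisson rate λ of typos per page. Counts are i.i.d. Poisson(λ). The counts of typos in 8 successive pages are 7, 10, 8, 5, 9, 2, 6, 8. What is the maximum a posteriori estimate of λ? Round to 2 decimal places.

λ̂_MAP = 5.80

Σxᵢ = 7+10+8+5+9+2+6+8 = 55, with n = 8.
Posterior ∝ λ^3e^(−2λ) · λ^55e^(−8λ) = λ^58e^(−10λ), i.e. Gamma(shape=59, rate=10).
The mode of a Gamma(a, b) with a ≥ 1 (shape–rate) is (a−1)/b = 58/10 ≈ 5.80.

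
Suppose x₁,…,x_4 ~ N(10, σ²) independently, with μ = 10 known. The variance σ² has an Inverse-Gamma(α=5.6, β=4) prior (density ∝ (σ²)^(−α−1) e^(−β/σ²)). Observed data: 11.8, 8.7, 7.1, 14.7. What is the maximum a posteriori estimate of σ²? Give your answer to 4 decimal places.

Sum of squared deviations about the known mean: SS = (11.8−10)² + (8.7−10)² + (7.1−10)² + (14.7−10)² = 35.43.
The Normal likelihood contributes (σ²)^(−n/2) exp(−SS/(2σ²)), so the posterior is Inverse-Gamma(α + n/2, β + SS/2) = Inverse-Gamma(7.6, 21.715).
The mode of Inverse-Gamma(a, b) is b/(a+1) = 21.715/8.6 ≈ 2.5250.

σ̂²_MAP = 2.5250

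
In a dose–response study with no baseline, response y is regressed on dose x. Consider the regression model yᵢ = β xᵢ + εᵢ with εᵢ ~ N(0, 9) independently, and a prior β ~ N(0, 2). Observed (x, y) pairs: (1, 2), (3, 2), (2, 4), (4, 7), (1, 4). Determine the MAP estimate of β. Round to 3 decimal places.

β̂_MAP = 1.352

log p(β | y) = −Σ(yᵢ − βxᵢ)²/(2·9) − β²/(2·2) + const.
Setting the derivative to zero: Σxᵢ(yᵢ − βxᵢ)/9 − β/2 = 0, so β = Σxᵢyᵢ / (Σxᵢ² + σ²/τ²).
Σxᵢyᵢ = 1·2 + 3·2 + 2·4 + 4·7 + 1·4 = 48; Σxᵢ² = 31; σ²/τ² = 4.5.
β̂_MAP = 48 / (31 + 4.5) = 48/35.5 ≈ 1.352.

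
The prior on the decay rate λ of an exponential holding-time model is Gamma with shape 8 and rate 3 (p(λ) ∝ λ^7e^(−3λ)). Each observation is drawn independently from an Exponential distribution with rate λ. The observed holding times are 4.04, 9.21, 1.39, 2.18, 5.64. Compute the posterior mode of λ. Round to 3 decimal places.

λ̂_MAP = 0.471

The Exponential(rate=λ) likelihood is ∝ λ^n e^(−λΣtᵢ). Here n = 5 and Σtᵢ = 4.04 + 9.21 + 1.39 + 2.18 + 5.64 = 22.46.
Posterior ∝ λ^7e^(−3λ) · λ^5e^(−22.46λ) = λ^12e^(−25.46λ), i.e. Gamma(13, 25.46).
Mode = (a−1)/b = 12/25.46 ≈ 0.471.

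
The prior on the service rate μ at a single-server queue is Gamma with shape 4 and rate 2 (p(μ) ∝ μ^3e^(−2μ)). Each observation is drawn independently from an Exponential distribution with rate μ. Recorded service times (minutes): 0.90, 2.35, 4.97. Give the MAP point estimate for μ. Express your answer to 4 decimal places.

The Exponential(rate=μ) likelihood is ∝ μ^n e^(−μΣtᵢ). Here n = 3 and Σtᵢ = 0.90 + 2.35 + 4.97 = 8.22.
Posterior ∝ μ^3e^(−2μ) · μ^3e^(−8.22μ) = μ^6e^(−10.22μ), i.e. Gamma(7, 10.22).
Mode = (a−1)/b = 6/10.22 ≈ 0.5871.

μ̂_MAP = 0.5871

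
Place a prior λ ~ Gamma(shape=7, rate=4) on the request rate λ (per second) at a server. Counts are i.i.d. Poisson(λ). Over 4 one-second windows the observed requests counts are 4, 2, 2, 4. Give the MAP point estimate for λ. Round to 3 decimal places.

Σxᵢ = 4+2+2+4 = 12, with n = 4.
Posterior ∝ λ^6e^(−4λ) · λ^12e^(−4λ) = λ^18e^(−8λ), i.e. Gamma(shape=19, rate=8).
The mode of a Gamma(a, b) with a ≥ 1 (shape–rate) is (a−1)/b = 18/8 ≈ 2.250.

λ̂_MAP = 2.250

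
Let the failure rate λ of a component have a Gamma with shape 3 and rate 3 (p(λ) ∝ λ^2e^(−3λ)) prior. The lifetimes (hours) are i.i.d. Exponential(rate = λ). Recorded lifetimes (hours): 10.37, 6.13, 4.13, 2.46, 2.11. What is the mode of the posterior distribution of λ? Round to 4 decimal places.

The Exponential(rate=λ) likelihood is ∝ λ^n e^(−λΣtᵢ). Here n = 5 and Σtᵢ = 10.37 + 6.13 + 4.13 + 2.46 + 2.11 = 25.20.
Posterior ∝ λ^2e^(−3λ) · λ^5e^(−25.20λ) = λ^7e^(−28.20λ), i.e. Gamma(8, 28.20).
Mode = (a−1)/b = 7/28.20 ≈ 0.2482.

λ̂_MAP = 0.2482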